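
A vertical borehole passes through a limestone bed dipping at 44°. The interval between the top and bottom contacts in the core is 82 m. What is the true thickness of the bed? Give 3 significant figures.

59.0 m

True thickness t = h · cos(dip) = 82 × cos 44°
t = 82 × 0.7193 = 58.986 m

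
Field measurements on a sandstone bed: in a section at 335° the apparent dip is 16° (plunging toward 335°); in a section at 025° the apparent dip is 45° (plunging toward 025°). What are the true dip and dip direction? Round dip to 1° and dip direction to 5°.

The two traces are lines in the plane: v₁ = (sin 335°·cos 16°, cos 335°·cos 16°, −sin 16°), v₂ = (sin 25°·cos 45°, cos 25°·cos 45°, −sin 45°).
n = v₁ × v₂ = (0.439, 0.370, 0.521) (taken with n_z > 0).
True dip = arccos(n_z / |n|) = arccos(0.6718) = 47.8°.
The horizontal component of n points toward azimuth atan2(n_x, n_y) = 50°, the dip direction.

true dip 48°, dip direction 050°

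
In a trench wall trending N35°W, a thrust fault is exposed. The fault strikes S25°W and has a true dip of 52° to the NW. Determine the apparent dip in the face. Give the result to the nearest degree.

48°

The section lies 60° from the strike.
tan(apparent dip) = tan 52° · sin 60° = 1.1085
apparent dip = arctan 1.1085 = 47.94°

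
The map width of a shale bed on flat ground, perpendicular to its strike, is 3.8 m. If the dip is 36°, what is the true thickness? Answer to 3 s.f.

2.23 m

True thickness t = w · sin(dip) = 3.8 × sin 36°
t = 3.8 × 0.5878 = 2.234 m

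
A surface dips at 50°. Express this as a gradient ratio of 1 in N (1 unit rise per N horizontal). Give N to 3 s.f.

1 in 0.839

1 : N means tan θ = 1/N, so N = 1/tan 50° = 1/1.1918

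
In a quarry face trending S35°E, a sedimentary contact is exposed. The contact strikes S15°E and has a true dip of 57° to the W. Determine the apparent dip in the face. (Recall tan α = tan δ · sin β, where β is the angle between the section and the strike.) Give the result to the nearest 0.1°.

The strike is S15°E and the section trends S35°E; the acute angle between them is β = 20°.
tan α = tan 57° × sin 20° = 1.5399 × 0.3420 = 0.5267
apparent dip = arctan 0.5267 = 27.77°

27.8°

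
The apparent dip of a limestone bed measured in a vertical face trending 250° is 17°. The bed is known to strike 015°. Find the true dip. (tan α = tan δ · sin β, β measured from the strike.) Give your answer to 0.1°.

β = acute angle between strike 015° and section 250° = 55°.
tan(true dip) = tan 17° / sin 55° = 0.3732
true dip = arctan 0.3732 = 20.47°

20.5°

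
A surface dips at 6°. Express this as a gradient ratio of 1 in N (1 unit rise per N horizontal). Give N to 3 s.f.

1 : N means tan θ = 1/N, so N = 1/tan 6° = 1/0.1051

1 in 9.51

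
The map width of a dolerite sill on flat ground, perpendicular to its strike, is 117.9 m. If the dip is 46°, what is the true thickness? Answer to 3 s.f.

True thickness t = w · sin(dip) = 117.9 × sin 46°
t = 117.9 × 0.7193 = 84.810 m

84.8 m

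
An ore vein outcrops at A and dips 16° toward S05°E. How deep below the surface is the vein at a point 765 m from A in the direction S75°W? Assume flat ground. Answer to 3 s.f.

38.1 m

The hole lies 80° from the dip direction, so the down-dip offset is 765 × cos 80° = 132.84 m.
Depth = down-dip offset × tan(dip) = 132.84 × tan 16° = 132.84 × 0.2867
Depth = 38.09 m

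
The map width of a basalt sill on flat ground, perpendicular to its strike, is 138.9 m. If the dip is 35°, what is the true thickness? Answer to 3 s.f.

79.7 m

True thickness t = w · sin(dip) = 138.9 × sin 35°
t = 138.9 × 0.5736 = 79.670 m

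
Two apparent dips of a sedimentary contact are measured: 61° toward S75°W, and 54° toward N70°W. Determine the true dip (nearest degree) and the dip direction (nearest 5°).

The two traces are lines in the plane: v₁ = (sin 255°·cos 61°, cos 255°·cos 61°, −sin 61°), v₂ = (sin 290°·cos 54°, cos 290°·cos 54°, −sin 54°).
n = v₁ × v₂ = (-0.277, -0.104, 0.163) (taken with n_z > 0).
tan δ = √(n_x²+n_y²)/n_z = 0.296/0.163, so δ = 61.1°.
Dip direction = azimuth of (n_x, n_y) = atan2(-0.277, -0.104) = 249°.

true dip 61°, dip direction 250°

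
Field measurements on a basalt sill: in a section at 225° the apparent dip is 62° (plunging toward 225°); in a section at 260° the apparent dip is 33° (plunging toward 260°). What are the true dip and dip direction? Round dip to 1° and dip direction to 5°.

Represent each trace as a vector plunging at its apparent dip toward its trend (east-north-up frame): v₁ = (-0.332, -0.332, -0.883), v₂ = (-0.826, -0.146, -0.545).
n = v₁ × v₂ = (-0.052, -0.548, 0.226) (taken with n_z > 0).
Dip δ = arctan(|n_h|/n_z) = arctan(0.551/0.226) = 67.7°.
Dip direction = azimuth of (n_x, n_y) = atan2(-0.052, -0.548) = 185°.

true dip 68°, dip direction 185°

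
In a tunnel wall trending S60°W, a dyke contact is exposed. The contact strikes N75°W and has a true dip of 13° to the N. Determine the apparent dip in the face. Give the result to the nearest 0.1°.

9.3°

The section lies 45° from the strike.
tan α = tan 13° × sin 45° = 0.2309 × 0.7071 = 0.1632
α = arctan(0.1632) = 9.27°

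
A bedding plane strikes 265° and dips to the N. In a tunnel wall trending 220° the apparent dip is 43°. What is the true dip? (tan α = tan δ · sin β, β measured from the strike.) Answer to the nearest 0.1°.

52.8°

β = acute angle between strike 265° and section 220° = 45°.
tan δ = tan α / sin β = tan 43° / sin 45° = 0.9325 / 0.7071 = 1.3188
true dip = arctan 1.3188 = 52.83°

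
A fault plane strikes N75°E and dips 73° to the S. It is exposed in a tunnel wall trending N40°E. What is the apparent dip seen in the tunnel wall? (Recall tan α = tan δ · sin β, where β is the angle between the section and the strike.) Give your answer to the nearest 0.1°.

61.9°

The strike is N75°E and the section trends N40°E; the acute angle between them is β = 35°.
tan α = tan 73° × sin 35° = 3.2709 × 0.5736 = 1.8761
apparent dip = arctan 1.8761 = 61.94°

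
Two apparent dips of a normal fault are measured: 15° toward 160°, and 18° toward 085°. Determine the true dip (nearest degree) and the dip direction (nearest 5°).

The two traces are lines in the plane: v₁ = (sin 160°·cos 15°, cos 160°·cos 15°, −sin 15°), v₂ = (sin 85°·cos 18°, cos 85°·cos 18°, −sin 18°).
n = v₁ × v₂ = (0.302, -0.143, 0.887) (taken with n_z > 0).
Dip δ = arctan(|n_h|/n_z) = arctan(0.334/0.887) = 20.6°.
Dip direction = atan2(0.302, -0.143) = 115° (azimuth of n's horizontal projection).

true dip 21°, dip direction 115°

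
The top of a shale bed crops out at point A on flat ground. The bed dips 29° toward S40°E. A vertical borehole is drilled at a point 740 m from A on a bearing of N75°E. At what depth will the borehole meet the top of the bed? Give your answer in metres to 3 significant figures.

The hole lies 65° from the dip direction, so the down-dip offset is 740 × cos 65° = 312.74 m.
Depth = down-dip offset × tan(dip) = 312.74 × tan 29° = 312.74 × 0.5543
Depth = 173.35 m

173 m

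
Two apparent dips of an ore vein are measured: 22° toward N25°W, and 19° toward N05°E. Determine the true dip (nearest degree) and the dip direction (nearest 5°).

true dip 22°, dip direction 335°

The two traces are lines in the plane: v₁ = (sin 335°·cos 22°, cos 335°·cos 22°, −sin 22°), v₂ = (sin 5°·cos 19°, cos 5°·cos 19°, −sin 19°).
The plane normal is n = v₁ × v₂ ∝ (-0.079, 0.158, 0.438).
tan δ = √(n_x²+n_y²)/n_z = 0.177/0.438, so δ = 22.0°.
Dip direction = azimuth of (n_x, n_y) = atan2(-0.079, 0.158) = 333°.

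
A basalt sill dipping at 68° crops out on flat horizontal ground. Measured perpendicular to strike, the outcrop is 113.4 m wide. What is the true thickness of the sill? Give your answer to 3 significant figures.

True thickness t = w · sin(dip) = 113.4 × sin 68°
t = 113.4 × 0.9272 = 105.143 m

105 m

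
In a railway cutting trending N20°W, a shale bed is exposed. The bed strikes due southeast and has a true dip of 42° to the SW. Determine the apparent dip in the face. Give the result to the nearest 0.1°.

20.8°

The strike is due southeast and the section trends N20°W; the acute angle between them is β = 25°.
tan(apparent dip) = tan 42° · sin 25° = 0.3805
apparent dip = arctan 0.3805 = 20.83°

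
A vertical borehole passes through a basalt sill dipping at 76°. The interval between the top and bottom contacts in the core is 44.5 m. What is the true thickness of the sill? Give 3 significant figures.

10.8 m

True thickness t = h · cos(dip) = 44.5 × cos 76°
t = 44.5 × 0.2419 = 10.766 m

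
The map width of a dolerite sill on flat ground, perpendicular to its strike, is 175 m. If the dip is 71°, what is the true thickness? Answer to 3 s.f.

165 m

True thickness t = w · sin(dip) = 175 × sin 71°
t = 175 × 0.9455 = 165.466 m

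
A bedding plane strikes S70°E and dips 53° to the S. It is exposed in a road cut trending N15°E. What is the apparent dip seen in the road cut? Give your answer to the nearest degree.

53°

Angle between strike (S70°E) and section (N15°E): β = 85°.
tan(apparent dip) = tan 53° · sin 85° = 1.3220
apparent dip = arctan 1.3220 = 52.89°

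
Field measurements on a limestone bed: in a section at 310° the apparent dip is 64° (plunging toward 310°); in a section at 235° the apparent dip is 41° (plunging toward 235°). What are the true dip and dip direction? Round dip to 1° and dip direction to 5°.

The two traces are lines in the plane: v₁ = (sin 310°·cos 64°, cos 310°·cos 64°, −sin 64°), v₂ = (sin 235°·cos 41°, cos 235°·cos 41°, −sin 41°).
Cross product v₁ × v₂ gives the pole to the plane: n ∝ (-0.574, 0.335, 0.320).
True dip = arccos(n_z / |n|) = arccos(0.4333) = 64.3°.
The horizontal component of n points toward azimuth atan2(n_x, n_y) = 300°, the dip direction.

true dip 64°, dip direction 300°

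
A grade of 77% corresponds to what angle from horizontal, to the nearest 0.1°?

37.6°

tan θ = 77/100 = 0.7700
θ = arctan(0.7700) = 37.60°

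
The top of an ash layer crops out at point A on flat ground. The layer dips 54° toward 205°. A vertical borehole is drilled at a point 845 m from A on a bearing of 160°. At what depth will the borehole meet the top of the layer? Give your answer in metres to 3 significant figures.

822 m

The hole lies 45° from the dip direction, so the down-dip offset is 845 × cos 45° = 597.51 m.
Depth = down-dip offset × tan(dip) = 597.51 × tan 54° = 597.51 × 1.3764
Depth = 822.40 m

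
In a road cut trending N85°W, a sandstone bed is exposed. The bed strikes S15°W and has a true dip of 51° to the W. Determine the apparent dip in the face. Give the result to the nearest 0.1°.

50.6°

Angle between strike (S15°W) and section (N85°W): β = 80°.
tan α = tan 51° × sin 80° = 1.2349 × 0.9848 = 1.2161
α = arctan(1.2161) = 50.57°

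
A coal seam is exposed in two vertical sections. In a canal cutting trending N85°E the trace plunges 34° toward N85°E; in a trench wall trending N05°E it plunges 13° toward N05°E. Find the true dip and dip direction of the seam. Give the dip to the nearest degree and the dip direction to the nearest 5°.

Each apparent-dip line lies in the plane. As unit vectors (x east, y north, z up), v₁ plunges 34°→N85°E and v₂ plunges 13°→N05°E.
The plane normal is n = v₁ × v₂ ∝ (0.527, 0.138, 0.796).
tan δ = √(n_x²+n_y²)/n_z = 0.544/0.796, so δ = 34.4°.
The horizontal component of n points toward azimuth atan2(n_x, n_y) = 75°, the dip direction.

true dip 34°, dip direction 075°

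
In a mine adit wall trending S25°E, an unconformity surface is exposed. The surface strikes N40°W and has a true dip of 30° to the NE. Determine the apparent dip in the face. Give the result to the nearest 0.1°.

The strike is N40°W and the section trends S25°E; the acute angle between them is β = 15°.
tan(apparent dip) = tan 30° · sin 15° = 0.1494
α = arctan(0.1494) = 8.50°

8.5°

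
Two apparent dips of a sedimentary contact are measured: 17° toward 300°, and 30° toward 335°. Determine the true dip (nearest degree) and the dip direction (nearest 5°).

true dip 33°, dip direction 000°

Represent each trace as a vector plunging at its apparent dip toward its trend (east-north-up frame): v₁ = (-0.828, 0.478, -0.292), v₂ = (-0.366, 0.785, -0.500).
The plane normal is n = v₁ × v₂ ∝ (0.010, 0.307, 0.475).
True dip = arccos(n_z / |n|) = arccos(0.8397) = 32.9°.
The horizontal component of n points toward azimuth atan2(n_x, n_y) = 2°, the dip direction.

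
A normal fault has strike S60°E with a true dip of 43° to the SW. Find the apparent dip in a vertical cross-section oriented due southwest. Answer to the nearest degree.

42°

The section lies 75° from the strike.
tan α = tan 43° × sin 75° = 0.9325 × 0.9659 = 0.9007
α = arctan(0.9007) = 42.01°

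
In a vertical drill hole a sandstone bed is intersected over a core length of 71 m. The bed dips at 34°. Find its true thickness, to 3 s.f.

True thickness t = h · cos(dip) = 71 × cos 34°
t = 71 × 0.8290 = 58.862 m

58.9 m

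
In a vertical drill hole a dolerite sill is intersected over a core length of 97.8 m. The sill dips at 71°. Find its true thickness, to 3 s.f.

31.8 m

True thickness t = h · cos(dip) = 97.8 × cos 71°
t = 97.8 × 0.3256 = 31.841 m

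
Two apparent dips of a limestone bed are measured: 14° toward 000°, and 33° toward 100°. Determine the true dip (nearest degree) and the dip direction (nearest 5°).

true dip 37°, dip direction 070°

Represent each trace as a vector plunging at its apparent dip toward its trend (east-north-up frame): v₁ = (0.000, 0.970, -0.242), v₂ = (0.826, -0.146, -0.545).
Cross product v₁ × v₂ gives the pole to the plane: n ∝ (0.564, 0.200, 0.801).
tan δ = √(n_x²+n_y²)/n_z = 0.598/0.801, so δ = 36.7°.
Dip direction = atan2(0.564, 0.200) = 70° (azimuth of n's horizontal projection).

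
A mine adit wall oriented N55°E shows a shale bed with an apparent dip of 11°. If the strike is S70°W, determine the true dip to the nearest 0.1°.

36.9°

β = acute angle between strike S70°W and section N55°E = 15°.
tan δ = tan α / sin β = tan 11° / sin 15° = 0.1944 / 0.2588 = 0.7510
true dip = arctan 0.7510 = 36.91°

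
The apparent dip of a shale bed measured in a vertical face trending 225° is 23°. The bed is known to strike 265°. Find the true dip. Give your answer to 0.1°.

33.4°

The section is 40° from the strike.
tan δ = tan α / sin β = tan 23° / sin 40° = 0.4245 / 0.6428 = 0.6604
true dip = arctan 0.6604 = 33.44°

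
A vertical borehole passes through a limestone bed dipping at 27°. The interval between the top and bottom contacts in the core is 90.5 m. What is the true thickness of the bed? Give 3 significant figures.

True thickness t = h · cos(dip) = 90.5 × cos 27°
t = 90.5 × 0.8910 = 80.636 m

80.6 m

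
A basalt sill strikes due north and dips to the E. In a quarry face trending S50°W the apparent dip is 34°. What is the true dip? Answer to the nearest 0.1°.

41.4°

The section is 50° from the strike.
tan δ = tan α / sin β = tan 34° / sin 50° = 0.6745 / 0.7660 = 0.8805
true dip = arctan 0.8805 = 41.36°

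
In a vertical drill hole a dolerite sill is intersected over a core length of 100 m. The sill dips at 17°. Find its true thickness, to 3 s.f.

95.6 m

True thickness t = h · cos(dip) = 100 × cos 17°
t = 100 × 0.9563 = 95.630 m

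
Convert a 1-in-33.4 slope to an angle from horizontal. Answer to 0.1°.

tan θ = 1/33.4 = 0.0299
θ = arctan(0.0299) = 1.71°

1.7°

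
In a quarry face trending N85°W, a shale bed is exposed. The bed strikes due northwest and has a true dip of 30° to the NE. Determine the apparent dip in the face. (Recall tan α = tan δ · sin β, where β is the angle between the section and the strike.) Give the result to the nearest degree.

20°

The section lies 40° from the strike.
tan(apparent dip) = tan 30° · sin 40° = 0.3711
α = arctan(0.3711) = 20.36°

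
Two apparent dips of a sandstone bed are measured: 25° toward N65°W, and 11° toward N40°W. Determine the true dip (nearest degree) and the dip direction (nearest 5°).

The two traces are lines in the plane: v₁ = (sin 295°·cos 25°, cos 295°·cos 25°, −sin 25°), v₂ = (sin 320°·cos 11°, cos 320°·cos 11°, −sin 11°).
Cross product v₁ × v₂ gives the pole to the plane: n ∝ (-0.245, -0.110, 0.376).
Dip δ = arctan(|n_h|/n_z) = arctan(0.268/0.376) = 35.5°.
Dip direction = azimuth of (n_x, n_y) = atan2(-0.245, -0.110) = 246°.

true dip 36°, dip direction 245°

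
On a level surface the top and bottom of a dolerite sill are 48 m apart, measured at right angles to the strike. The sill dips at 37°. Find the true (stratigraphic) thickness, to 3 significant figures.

28.9 m

True thickness t = w · sin(dip) = 48 × sin 37°
t = 48 × 0.6018 = 28.887 m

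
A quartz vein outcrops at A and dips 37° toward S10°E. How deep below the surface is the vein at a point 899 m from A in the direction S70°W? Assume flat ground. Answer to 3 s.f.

118 m

The hole lies 80° from the dip direction, so the down-dip offset is 899 × cos 80° = 156.11 m.
Depth = down-dip offset × tan(dip) = 156.11 × tan 37° = 156.11 × 0.7536
Depth = 117.64 m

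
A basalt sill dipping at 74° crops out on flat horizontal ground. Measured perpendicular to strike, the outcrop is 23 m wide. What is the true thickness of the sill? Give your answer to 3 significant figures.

22.1 m

True thickness t = w · sin(dip) = 23 × sin 74°
t = 23 × 0.9613 = 22.109 m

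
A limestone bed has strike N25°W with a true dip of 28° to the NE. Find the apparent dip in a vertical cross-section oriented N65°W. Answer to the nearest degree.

The strike is N25°W and the section trends N65°W; the acute angle between them is β = 40°.
tan(apparent dip) = tan 28° · sin 40° = 0.3418
α = arctan(0.3418) = 18.87°

19°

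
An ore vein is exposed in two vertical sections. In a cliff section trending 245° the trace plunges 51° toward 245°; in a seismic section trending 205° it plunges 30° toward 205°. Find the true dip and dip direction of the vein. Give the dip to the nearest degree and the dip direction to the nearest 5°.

Each apparent-dip line lies in the plane. As unit vectors (x east, y north, z up), v₁ plunges 51°→245° and v₂ plunges 30°→205°.
n = v₁ × v₂ = (-0.477, -0.001, 0.350) (taken with n_z > 0).
Dip δ = arctan(|n_h|/n_z) = arctan(0.477/0.350) = 53.7°.
The horizontal component of n points toward azimuth atan2(n_x, n_y) = 270°, the dip direction.

true dip 54°, dip direction 270°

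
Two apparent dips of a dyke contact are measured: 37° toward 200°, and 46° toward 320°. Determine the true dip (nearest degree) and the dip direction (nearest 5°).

Each apparent-dip line lies in the plane. As unit vectors (x east, y north, z up), v₁ plunges 37°→200° and v₂ plunges 46°→320°.
n = v₁ × v₂ = (-0.860, -0.072, 0.480) (taken with n_z > 0).
tan δ = √(n_x²+n_y²)/n_z = 0.863/0.480, so δ = 60.9°.
Dip direction = azimuth of (n_x, n_y) = atan2(-0.860, -0.072) = 265°.

true dip 61°, dip direction 265°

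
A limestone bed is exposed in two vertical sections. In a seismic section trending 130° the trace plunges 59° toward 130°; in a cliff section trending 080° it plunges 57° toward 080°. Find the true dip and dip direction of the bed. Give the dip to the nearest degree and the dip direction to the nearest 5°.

true dip 61°, dip direction 110°

The two traces are lines in the plane: v₁ = (sin 130°·cos 59°, cos 130°·cos 59°, −sin 59°), v₂ = (sin 80°·cos 57°, cos 80°·cos 57°, −sin 57°).
The plane normal is n = v₁ × v₂ ∝ (0.359, -0.129, 0.215).
True dip = arccos(n_z / |n|) = arccos(0.4911) = 60.6°.
The horizontal component of n points toward azimuth atan2(n_x, n_y) = 110°, the dip direction.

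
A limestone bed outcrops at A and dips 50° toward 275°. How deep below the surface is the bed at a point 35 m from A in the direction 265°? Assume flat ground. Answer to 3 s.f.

41.1 m

The hole lies 10° from the dip direction, so the down-dip offset is 35 × cos 10° = 34.47 m.
Depth = down-dip offset × tan(dip) = 34.47 × tan 50° = 34.47 × 1.1918
Depth = 41.08 m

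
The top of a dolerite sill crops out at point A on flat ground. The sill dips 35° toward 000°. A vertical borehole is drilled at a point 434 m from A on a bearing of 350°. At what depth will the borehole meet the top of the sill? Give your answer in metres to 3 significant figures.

299 m

The hole lies 10° from the dip direction, so the down-dip offset is 434 × cos 10° = 427.41 m.
Depth = down-dip offset × tan(dip) = 427.41 × tan 35° = 427.41 × 0.7002
Depth = 299.27 m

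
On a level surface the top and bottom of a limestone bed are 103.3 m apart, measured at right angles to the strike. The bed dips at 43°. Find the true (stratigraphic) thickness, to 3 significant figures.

True thickness t = w · sin(dip) = 103.3 × sin 43°
t = 103.3 × 0.6820 = 70.450 m

70.5 m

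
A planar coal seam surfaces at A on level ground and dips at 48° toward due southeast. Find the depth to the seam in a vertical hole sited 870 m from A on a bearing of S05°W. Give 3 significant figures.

621 m

The hole lies 50° from the dip direction, so the down-dip offset is 870 × cos 50° = 559.23 m.
Depth = down-dip offset × tan(dip) = 559.23 × tan 48° = 559.23 × 1.1106
Depth = 621.08 m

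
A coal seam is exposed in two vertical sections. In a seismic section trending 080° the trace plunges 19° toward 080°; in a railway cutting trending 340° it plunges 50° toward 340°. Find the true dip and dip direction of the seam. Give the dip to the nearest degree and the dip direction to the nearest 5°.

The two traces are lines in the plane: v₁ = (sin 80°·cos 19°, cos 80°·cos 19°, −sin 19°), v₂ = (sin 340°·cos 50°, cos 340°·cos 50°, −sin 50°).
The plane normal is n = v₁ × v₂ ∝ (0.071, 0.785, 0.599).
tan δ = √(n_x²+n_y²)/n_z = 0.788/0.599, so δ = 52.8°.
The horizontal component of n points toward azimuth atan2(n_x, n_y) = 5°, the dip direction.

true dip 53°, dip direction 005°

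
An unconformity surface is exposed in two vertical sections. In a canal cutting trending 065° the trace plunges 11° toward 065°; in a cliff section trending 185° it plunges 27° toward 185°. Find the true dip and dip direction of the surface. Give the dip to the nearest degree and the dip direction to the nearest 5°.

Represent each trace as a vector plunging at its apparent dip toward its trend (east-north-up frame): v₁ = (0.890, 0.415, -0.191), v₂ = (-0.078, -0.888, -0.454).
n = v₁ × v₂ = (0.358, -0.419, 0.757) (taken with n_z > 0).
True dip = arccos(n_z / |n|) = arccos(0.8088) = 36.0°.
Dip direction = atan2(0.358, -0.419) = 139° (azimuth of n's horizontal projection).

true dip 36°, dip direction 140°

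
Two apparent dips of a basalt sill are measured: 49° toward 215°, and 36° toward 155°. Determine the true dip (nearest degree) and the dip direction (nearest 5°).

The two traces are lines in the plane: v₁ = (sin 215°·cos 49°, cos 215°·cos 49°, −sin 49°), v₂ = (sin 155°·cos 36°, cos 155°·cos 36°, −sin 36°).
The plane normal is n = v₁ × v₂ ∝ (-0.237, -0.479, 0.460).
tan δ = √(n_x²+n_y²)/n_z = 0.535/0.460, so δ = 49.3°.
The horizontal component of n points toward azimuth atan2(n_x, n_y) = 206°, the dip direction.

true dip 49°, dip direction 205°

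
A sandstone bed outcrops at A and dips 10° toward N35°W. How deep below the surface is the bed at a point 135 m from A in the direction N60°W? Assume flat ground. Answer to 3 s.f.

21.6 m

The hole lies 25° from the dip direction, so the down-dip offset is 135 × cos 25° = 122.35 m.
Depth = down-dip offset × tan(dip) = 122.35 × tan 10° = 122.35 × 0.1763
Depth = 21.57 m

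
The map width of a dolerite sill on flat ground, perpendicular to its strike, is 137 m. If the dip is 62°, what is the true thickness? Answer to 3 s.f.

True thickness t = w · sin(dip) = 137 × sin 62°
t = 137 × 0.8829 = 120.964 m

121 m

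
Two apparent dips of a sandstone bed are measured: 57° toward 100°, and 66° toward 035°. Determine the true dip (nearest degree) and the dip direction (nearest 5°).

true dip 67°, dip direction 050°

Each apparent-dip line lies in the plane. As unit vectors (x east, y north, z up), v₁ plunges 57°→100° and v₂ plunges 66°→035°.
n = v₁ × v₂ = (0.366, 0.294, 0.201) (taken with n_z > 0).
Dip δ = arctan(|n_h|/n_z) = arctan(0.470/0.201) = 66.8°.
Dip direction = azimuth of (n_x, n_y) = atan2(0.366, 0.294) = 51°.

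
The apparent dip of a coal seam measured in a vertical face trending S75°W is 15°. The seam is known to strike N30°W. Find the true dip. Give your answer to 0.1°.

The section is 75° from the strike.
tan(true dip) = tan 15° / sin 75° = 0.2774
δ = arctan(0.2774) = 15.50°

15.5°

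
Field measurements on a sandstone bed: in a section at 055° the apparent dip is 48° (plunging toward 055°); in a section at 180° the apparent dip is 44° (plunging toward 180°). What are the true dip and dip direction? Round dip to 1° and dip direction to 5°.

true dip 66°, dip direction 115°

Represent each trace as a vector plunging at its apparent dip toward its trend (east-north-up frame): v₁ = (0.548, 0.384, -0.743), v₂ = (0.000, -0.719, -0.695).
n = v₁ × v₂ = (0.801, -0.381, 0.394) (taken with n_z > 0).
Dip δ = arctan(|n_h|/n_z) = arctan(0.887/0.394) = 66.0°.
The horizontal component of n points toward azimuth atan2(n_x, n_y) = 115°, the dip direction.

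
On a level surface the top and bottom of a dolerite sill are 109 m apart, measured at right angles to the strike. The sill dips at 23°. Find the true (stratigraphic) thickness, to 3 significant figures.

42.6 m

True thickness t = w · sin(dip) = 109 × sin 23°
t = 109 × 0.3907 = 42.590 m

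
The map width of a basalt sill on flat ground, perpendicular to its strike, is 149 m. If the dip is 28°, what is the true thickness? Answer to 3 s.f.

True thickness t = w · sin(dip) = 149 × sin 28°
t = 149 × 0.4695 = 69.951 m

70.0 m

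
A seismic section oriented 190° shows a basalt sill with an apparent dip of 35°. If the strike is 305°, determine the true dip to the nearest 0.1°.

37.7°

The section is 65° from the strike.
tan δ = tan α / sin β = tan 35° / sin 65° = 0.7002 / 0.9063 = 0.7726
true dip = arctan 0.7726 = 37.69°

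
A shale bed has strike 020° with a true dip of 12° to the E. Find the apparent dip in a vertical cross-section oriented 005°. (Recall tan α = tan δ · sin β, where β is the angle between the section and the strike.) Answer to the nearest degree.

The section lies 15° from the strike.
tan(apparent dip) = tan 12° · sin 15° = 0.0550
apparent dip = arctan 0.0550 = 3.15°

3°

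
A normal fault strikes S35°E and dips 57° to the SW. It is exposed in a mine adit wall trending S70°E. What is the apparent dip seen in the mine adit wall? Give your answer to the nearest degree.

41°

The section lies 35° from the strike.
tan α = tan 57° × sin 35° = 1.5399 × 0.5736 = 0.8832
apparent dip = arctan 0.8832 = 41.45°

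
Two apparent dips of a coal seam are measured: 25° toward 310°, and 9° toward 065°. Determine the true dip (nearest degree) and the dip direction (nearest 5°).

Represent each trace as a vector plunging at its apparent dip toward its trend (east-north-up frame): v₁ = (-0.694, 0.583, -0.423), v₂ = (0.895, 0.417, -0.156).
n = v₁ × v₂ = (-0.085, 0.487, 0.811) (taken with n_z > 0).
tan δ = √(n_x²+n_y²)/n_z = 0.494/0.811, so δ = 31.4°.
Dip direction = azimuth of (n_x, n_y) = atan2(-0.085, 0.487) = 350°.

true dip 31°, dip direction 350°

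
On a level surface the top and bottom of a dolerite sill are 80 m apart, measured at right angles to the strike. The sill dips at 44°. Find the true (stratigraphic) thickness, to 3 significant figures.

55.6 m

True thickness t = w · sin(dip) = 80 × sin 44°
t = 80 × 0.6947 = 55.573 m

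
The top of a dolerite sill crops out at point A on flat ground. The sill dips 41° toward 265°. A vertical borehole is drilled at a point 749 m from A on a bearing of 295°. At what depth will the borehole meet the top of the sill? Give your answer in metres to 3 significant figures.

The hole lies 30° from the dip direction, so the down-dip offset is 749 × cos 30° = 648.65 m.
Depth = down-dip offset × tan(dip) = 648.65 × tan 41° = 648.65 × 0.8693
Depth = 563.87 m

564 m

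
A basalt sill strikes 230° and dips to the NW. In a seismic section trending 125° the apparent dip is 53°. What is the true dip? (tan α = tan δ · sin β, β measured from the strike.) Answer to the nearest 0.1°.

The section is 75° from the strike.
tan(true dip) = tan 53° / sin 75° = 1.3739
δ = arctan(1.3739) = 53.95°

53.9°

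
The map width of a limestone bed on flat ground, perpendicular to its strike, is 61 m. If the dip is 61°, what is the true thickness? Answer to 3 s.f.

True thickness t = w · sin(dip) = 61 × sin 61°
t = 61 × 0.8746 = 53.352 m

53.4 m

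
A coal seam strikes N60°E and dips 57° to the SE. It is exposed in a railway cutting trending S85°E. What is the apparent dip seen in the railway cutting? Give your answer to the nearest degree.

41°

The section lies 35° from the strike.
tan α = tan 57° × sin 35° = 1.5399 × 0.5736 = 0.8832
α = arctan(0.8832) = 41.45°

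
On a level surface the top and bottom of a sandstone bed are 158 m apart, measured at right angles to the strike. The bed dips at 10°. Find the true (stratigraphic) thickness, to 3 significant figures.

True thickness t = w · sin(dip) = 158 × sin 10°
t = 158 × 0.1736 = 27.436 m

27.4 m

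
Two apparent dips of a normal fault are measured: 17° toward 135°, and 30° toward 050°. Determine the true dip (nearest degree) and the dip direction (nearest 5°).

true dip 32°, dip direction 075°

Represent each trace as a vector plunging at its apparent dip toward its trend (east-north-up frame): v₁ = (0.676, -0.676, -0.292), v₂ = (0.663, 0.557, -0.500).
Cross product v₁ × v₂ gives the pole to the plane: n ∝ (0.501, 0.144, 0.825).
Dip δ = arctan(|n_h|/n_z) = arctan(0.521/0.825) = 32.3°.
Dip direction = azimuth of (n_x, n_y) = atan2(0.501, 0.144) = 74°.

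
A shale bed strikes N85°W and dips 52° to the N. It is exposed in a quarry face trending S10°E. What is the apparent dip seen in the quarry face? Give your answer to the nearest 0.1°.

Angle between strike (N85°W) and section (S10°E): β = 75°.
tan(apparent dip) = tan 52° · sin 75° = 1.2363
α = arctan(1.2363) = 51.03°

51.0°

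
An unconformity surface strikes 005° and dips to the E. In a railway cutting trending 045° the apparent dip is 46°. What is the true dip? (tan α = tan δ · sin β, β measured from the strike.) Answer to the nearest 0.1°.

58.2°

The section is 40° from the strike.
tan δ = tan α / sin β = tan 46° / sin 40° = 1.0355 / 0.6428 = 1.6110
true dip = arctan 1.6110 = 58.17°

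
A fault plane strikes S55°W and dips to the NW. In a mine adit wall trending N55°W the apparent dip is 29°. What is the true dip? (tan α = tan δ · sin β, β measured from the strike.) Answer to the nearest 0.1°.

30.5°

The section is 70° from the strike.
tan(true dip) = tan 29° / sin 70° = 0.5899
δ = arctan(0.5899) = 30.54°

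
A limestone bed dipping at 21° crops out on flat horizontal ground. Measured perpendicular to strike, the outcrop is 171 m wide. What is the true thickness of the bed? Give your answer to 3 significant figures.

True thickness t = w · sin(dip) = 171 × sin 21°
t = 171 × 0.3584 = 61.281 m

61.3 m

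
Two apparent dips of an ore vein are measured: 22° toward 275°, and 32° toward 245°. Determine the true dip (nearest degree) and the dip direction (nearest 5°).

true dip 34°, dip direction 220°

Each apparent-dip line lies in the plane. As unit vectors (x east, y north, z up), v₁ plunges 22°→275° and v₂ plunges 32°→245°.
Cross product v₁ × v₂ gives the pole to the plane: n ∝ (-0.177, -0.202, 0.393).
Dip δ = arctan(|n_h|/n_z) = arctan(0.268/0.393) = 34.3°.
The horizontal component of n points toward azimuth atan2(n_x, n_y) = 221°, the dip direction.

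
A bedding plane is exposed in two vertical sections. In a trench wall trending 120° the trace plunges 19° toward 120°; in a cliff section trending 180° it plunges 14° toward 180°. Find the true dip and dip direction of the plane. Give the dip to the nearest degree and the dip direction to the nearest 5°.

true dip 20°, dip direction 135°

Each apparent-dip line lies in the plane. As unit vectors (x east, y north, z up), v₁ plunges 19°→120° and v₂ plunges 14°→180°.
n = v₁ × v₂ = (0.202, -0.198, 0.795) (taken with n_z > 0).
True dip = arccos(n_z / |n|) = arccos(0.9422) = 19.6°.
Dip direction = atan2(0.202, -0.198) = 135° (azimuth of n's horizontal projection).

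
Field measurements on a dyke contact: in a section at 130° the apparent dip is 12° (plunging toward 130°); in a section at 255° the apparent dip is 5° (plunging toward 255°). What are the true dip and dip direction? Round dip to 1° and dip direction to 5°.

The two traces are lines in the plane: v₁ = (sin 130°·cos 12°, cos 130°·cos 12°, −sin 12°), v₂ = (sin 255°·cos 5°, cos 255°·cos 5°, −sin 5°).
n = v₁ × v₂ = (-0.001, -0.265, 0.798) (taken with n_z > 0).
True dip = arccos(n_z / |n|) = arccos(0.9489) = 18.4°.
Dip direction = atan2(-0.001, -0.265) = 180° (azimuth of n's horizontal projection).

true dip 18°, dip direction 180°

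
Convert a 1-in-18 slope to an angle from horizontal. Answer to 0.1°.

3.2°

tan θ = 1/18 = 0.0556
θ = arctan(0.0556) = 3.18°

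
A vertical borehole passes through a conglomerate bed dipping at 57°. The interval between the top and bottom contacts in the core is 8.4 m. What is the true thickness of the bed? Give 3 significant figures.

True thickness t = h · cos(dip) = 8.4 × cos 57°
t = 8.4 × 0.5446 = 4.575 m

4.57 m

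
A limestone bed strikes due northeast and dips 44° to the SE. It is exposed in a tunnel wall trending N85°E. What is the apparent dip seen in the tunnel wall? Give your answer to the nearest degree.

The section lies 40° from the strike.
tan(apparent dip) = tan 44° · sin 40° = 0.6207
α = arctan(0.6207) = 31.83°

32°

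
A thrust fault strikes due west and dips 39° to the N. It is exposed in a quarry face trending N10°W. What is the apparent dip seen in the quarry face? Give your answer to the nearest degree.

39°

The strike is due west and the section trends N10°W; the acute angle between them is β = 80°.
tan(apparent dip) = tan 39° · sin 80° = 0.7975
apparent dip = arctan 0.7975 = 38.57°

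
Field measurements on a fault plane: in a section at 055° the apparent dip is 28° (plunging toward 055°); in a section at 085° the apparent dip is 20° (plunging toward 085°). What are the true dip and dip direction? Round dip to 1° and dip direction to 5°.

The two traces are lines in the plane: v₁ = (sin 55°·cos 28°, cos 55°·cos 28°, −sin 28°), v₂ = (sin 85°·cos 20°, cos 85°·cos 20°, −sin 20°).
n = v₁ × v₂ = (0.135, 0.192, 0.415) (taken with n_z > 0).
True dip = arccos(n_z / |n|) = arccos(0.8704) = 29.5°.
The horizontal component of n points toward azimuth atan2(n_x, n_y) = 35°, the dip direction.

true dip 29°, dip direction 035°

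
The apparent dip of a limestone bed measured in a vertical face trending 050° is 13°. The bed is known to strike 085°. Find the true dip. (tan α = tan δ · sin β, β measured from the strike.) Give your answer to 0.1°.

21.9°

The section is 35° from the strike.
tan δ = tan α / sin β = tan 13° / sin 35° = 0.2309 / 0.5736 = 0.4025
true dip = arctan 0.4025 = 21.93°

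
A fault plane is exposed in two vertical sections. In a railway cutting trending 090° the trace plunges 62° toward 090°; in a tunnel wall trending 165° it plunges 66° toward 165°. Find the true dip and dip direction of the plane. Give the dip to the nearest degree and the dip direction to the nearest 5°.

true dip 69°, dip direction 135°

Each apparent-dip line lies in the plane. As unit vectors (x east, y north, z up), v₁ plunges 62°→090° and v₂ plunges 66°→165°.
The plane normal is n = v₁ × v₂ ∝ (0.347, -0.336, 0.184).
tan δ = √(n_x²+n_y²)/n_z = 0.483/0.184, so δ = 69.1°.
Dip direction = azimuth of (n_x, n_y) = atan2(0.347, -0.336) = 134°.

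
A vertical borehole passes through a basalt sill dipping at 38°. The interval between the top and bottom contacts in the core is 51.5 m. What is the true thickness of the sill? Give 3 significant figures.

True thickness t = h · cos(dip) = 51.5 × cos 38°
t = 51.5 × 0.7880 = 40.583 m

40.6 m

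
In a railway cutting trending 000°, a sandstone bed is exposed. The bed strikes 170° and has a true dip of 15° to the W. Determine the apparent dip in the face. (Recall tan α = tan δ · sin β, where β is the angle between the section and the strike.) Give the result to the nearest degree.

Angle between strike (170°) and section (000°): β = 10°.
tan α = tan 15° × sin 10° = 0.2679 × 0.1736 = 0.0465
apparent dip = arctan 0.0465 = 2.66°

3°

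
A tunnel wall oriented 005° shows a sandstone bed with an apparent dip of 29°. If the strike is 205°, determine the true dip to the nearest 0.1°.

58.3°

β = acute angle between strike 205° and section 005° = 20°.
tan δ = tan α / sin β = tan 29° / sin 20° = 0.5543 / 0.3420 = 1.6207
δ = arctan(1.6207) = 58.32°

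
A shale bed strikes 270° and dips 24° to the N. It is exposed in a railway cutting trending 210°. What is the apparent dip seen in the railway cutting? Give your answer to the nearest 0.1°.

The strike is 270° and the section trends 210°; the acute angle between them is β = 60°.
tan(apparent dip) = tan 24° · sin 60° = 0.3856
apparent dip = arctan 0.3856 = 21.09°

21.1°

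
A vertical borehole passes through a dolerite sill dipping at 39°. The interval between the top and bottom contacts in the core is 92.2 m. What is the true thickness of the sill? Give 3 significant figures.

True thickness t = h · cos(dip) = 92.2 × cos 39°
t = 92.2 × 0.7771 = 71.653 m

71.7 m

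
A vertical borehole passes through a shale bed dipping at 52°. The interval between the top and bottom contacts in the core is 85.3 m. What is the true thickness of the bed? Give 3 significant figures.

52.5 m

True thickness t = h · cos(dip) = 85.3 × cos 52°
t = 85.3 × 0.6157 = 52.516 m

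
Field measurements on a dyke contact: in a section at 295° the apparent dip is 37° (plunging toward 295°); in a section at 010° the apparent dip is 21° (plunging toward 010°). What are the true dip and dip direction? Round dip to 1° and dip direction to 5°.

true dip 38°, dip direction 310°

Represent each trace as a vector plunging at its apparent dip toward its trend (east-north-up frame): v₁ = (-0.724, 0.338, -0.602), v₂ = (0.162, 0.919, -0.358).
The plane normal is n = v₁ × v₂ ∝ (-0.432, 0.357, 0.720).
tan δ = √(n_x²+n_y²)/n_z = 0.561/0.720, so δ = 37.9°.
Dip direction = azimuth of (n_x, n_y) = atan2(-0.432, 0.357) = 310°.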